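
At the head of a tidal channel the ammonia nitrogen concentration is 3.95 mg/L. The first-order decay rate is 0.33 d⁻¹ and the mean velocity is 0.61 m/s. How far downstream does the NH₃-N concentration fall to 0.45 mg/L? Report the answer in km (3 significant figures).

From C = C₀·e^(−kt), t = ln(C₀/C)/k = ln(3.95/0.45)/0.33 = 2.172/0.33 = 6.582 d.
Distance = v·t = 0.61 m/s × 5.687e+05 s = 3.469e+05 m = 346.9 km.

347 km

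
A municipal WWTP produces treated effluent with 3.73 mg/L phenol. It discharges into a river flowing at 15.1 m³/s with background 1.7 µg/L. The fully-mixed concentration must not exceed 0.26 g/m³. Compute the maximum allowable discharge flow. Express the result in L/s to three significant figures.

1.7 µg/L = 0.0017 mg/L.
Mass balance at complete mixing: C_std·(Q_w + Q_r) = Q_w·C_e + Q_r·C_b.
Rearranging, Q_w = Q_r·(C_std − C_b)/(C_e − C_std) = 15.1·(0.26 − 0.0017) / (3.73 − 0.26) = 1.124 m³/s.
= 1124 L/s.

1120 L/s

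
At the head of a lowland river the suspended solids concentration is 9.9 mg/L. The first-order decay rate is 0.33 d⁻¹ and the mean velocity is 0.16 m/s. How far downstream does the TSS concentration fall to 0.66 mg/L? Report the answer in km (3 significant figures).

From C = C₀·e^(−kt), t = ln(C₀/C)/k = ln(9.9/0.66)/0.33 = 2.708/0.33 = 8.206 d.
Distance = v·t = 0.16 m/s × 7.09e+05 s = 1.134e+05 m = 113.4 km.

113 km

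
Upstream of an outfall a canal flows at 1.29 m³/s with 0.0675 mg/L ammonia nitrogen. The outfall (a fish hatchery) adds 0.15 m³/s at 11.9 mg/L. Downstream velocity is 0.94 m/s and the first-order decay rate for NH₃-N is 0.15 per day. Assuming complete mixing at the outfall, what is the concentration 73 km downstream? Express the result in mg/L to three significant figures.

1.14 mg/L

After complete mixing, C₀ = (0.15·11.9 + 1.29·0.0675) / 1.44 = 1.3 mg/L.
Travel time t = 7.3e+04 m / 0.94 m/s = 7.766e+04 s = 0.8988 d.
C = 1.3·exp(−0.15·0.8988) = 1.3·0.8739 = 1.136 mg/L.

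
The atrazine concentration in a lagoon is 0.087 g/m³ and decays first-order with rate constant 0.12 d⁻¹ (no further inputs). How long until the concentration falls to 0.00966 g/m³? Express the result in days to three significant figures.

18.3 d

t = ln(C₀/C)/k = ln(0.087/0.00966)/0.12 = 2.198/0.12 = 18.32 d.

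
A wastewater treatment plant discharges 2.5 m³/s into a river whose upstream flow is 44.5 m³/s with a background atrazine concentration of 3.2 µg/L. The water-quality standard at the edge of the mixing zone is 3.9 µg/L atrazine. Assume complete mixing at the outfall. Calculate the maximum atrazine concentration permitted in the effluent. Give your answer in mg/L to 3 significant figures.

0.0164 mg/L

3.2 µg/L = 0.0032 mg/L.
3.9 µg/L = 0.0039 mg/L.
Mass balance: 0.0039·47 = 2.5·Cₑ + 44.5·0.0032.
Cₑ = (0.1833 − 0.1424) / 2.5 = 0.01636 mg/L.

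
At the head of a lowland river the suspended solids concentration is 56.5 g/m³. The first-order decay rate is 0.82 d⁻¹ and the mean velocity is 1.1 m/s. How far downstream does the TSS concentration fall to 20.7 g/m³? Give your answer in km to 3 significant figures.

116 km

From C = C₀·e^(−kt), t = ln(C₀/C)/k = ln(56.5/20.7)/0.82 = 1.004/0.82 = 1.225 d.
Distance = v·t = 1.1 m/s × 1.058e+05 s = 1.164e+05 m = 116.4 km.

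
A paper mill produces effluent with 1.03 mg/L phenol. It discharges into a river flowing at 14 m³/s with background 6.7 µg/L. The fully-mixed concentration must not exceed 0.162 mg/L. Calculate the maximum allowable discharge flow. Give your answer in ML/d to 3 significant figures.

216 ML/d

6.7 µg/L = 0.0067 mg/L.
Mass balance at complete mixing: C_std·(Q_w + Q_r) = Q_w·C_e + Q_r·C_b.
Rearranging, Q_w = Q_r·(C_std − C_b)/(C_e − C_std) = 14·(0.162 − 0.0067) / (1.03 − 0.162) = 2.505 m³/s.
= 216.4 ML/d.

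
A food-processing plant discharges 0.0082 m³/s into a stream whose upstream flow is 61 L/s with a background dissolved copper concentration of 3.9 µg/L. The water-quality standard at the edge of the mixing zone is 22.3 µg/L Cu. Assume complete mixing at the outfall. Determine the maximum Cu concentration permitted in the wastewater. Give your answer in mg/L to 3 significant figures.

0.159 mg/L

61 L/s = 0.061 m³/s.
3.9 µg/L = 0.0039 mg/L.
22.3 µg/L = 0.0223 mg/L.
Mass balance: 0.0223·0.0692 = 0.0082·Cₑ + 0.061·0.0039.
Cₑ = (0.001543 − 0.0002379) / 0.0082 = 0.1592 mg/L.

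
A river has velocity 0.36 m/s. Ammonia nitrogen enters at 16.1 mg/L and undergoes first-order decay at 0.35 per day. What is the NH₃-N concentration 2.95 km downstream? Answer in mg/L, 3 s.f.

Travel time t = 2.95 km / 0.36 m/s = 2950/0.36 = 8194 s = 0.09484 d.
First-order decay: C = 16.1·exp(−0.35·0.09484) = 16.1·0.9673 = 15.57 mg/L.

15.6 mg/L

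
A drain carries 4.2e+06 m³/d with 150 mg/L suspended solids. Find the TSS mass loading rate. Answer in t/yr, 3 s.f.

4.2e+06 m³/d = 48.61 m³/s.
Mass flux = Q·C = 48.61 m³/s × 150 g/m³ = 7292 g/s.
= 7292 g/s × 31.56 = 2.301e+05 t/yr.

230000 t/yr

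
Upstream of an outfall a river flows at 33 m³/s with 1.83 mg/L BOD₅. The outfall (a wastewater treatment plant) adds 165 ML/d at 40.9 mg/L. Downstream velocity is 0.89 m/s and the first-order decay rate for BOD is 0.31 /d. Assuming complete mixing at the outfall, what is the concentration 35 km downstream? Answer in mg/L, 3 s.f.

165 ML/d = 1.91 m³/s.
After complete mixing, C₀ = (1.91·40.9 + 33·1.83) / 34.91 = 3.967 mg/L.
Travel time t = 3.5e+04 m / 0.89 m/s = 3.933e+04 s = 0.4552 d.
C = 3.967·exp(−0.31·0.4552) = 3.967·0.8684 = 3.445 mg/L.

3.45 mg/L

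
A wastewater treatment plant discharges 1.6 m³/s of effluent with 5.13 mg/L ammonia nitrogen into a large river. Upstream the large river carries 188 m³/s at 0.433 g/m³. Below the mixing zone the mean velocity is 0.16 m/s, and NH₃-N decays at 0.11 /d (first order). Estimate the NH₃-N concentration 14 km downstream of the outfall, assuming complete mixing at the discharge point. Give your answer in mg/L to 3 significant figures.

0.423 mg/L

After complete mixing, C₀ = (1.6·5.13 + 188·0.433) / 189.6 = 0.4726 mg/L.
Travel time t = 1.4e+04 m / 0.16 m/s = 8.75e+04 s = 1.013 d.
C = 0.4726·exp(−0.11·1.013) = 0.4726·0.8946 = 0.4228 mg/L.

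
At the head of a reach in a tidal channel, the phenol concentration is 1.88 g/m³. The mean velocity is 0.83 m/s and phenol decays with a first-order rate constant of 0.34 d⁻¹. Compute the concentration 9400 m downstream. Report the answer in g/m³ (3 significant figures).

Travel time t = 9400 m / 0.83 m/s = 9400/0.83 = 1.133e+04 s = 0.1311 d.
First-order decay: C = 1.88·exp(−0.34·0.1311) = 1.88·0.9564 = 1.798 g/m³.

1.80 g/m³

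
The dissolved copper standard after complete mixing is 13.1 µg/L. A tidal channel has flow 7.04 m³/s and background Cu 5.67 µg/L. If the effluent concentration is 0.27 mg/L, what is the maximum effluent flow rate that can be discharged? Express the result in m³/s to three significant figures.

0.204 m³/s

5.67 µg/L = 0.00567 mg/L.
13.1 µg/L = 0.0131 mg/L.
Mass balance at complete mixing: C_std·(Q_w + Q_r) = Q_w·C_e + Q_r·C_b.
Rearranging, Q_w = Q_r·(C_std − C_b)/(C_e − C_std) = 7.04·(0.0131 − 0.00567) / (0.27 − 0.0131) = 0.2036 m³/s.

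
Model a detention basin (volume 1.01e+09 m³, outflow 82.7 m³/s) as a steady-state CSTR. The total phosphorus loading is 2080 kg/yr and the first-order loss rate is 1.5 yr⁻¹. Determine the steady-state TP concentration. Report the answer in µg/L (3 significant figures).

Outflow Q = 82.7 m³/s × 3.156e+07 s/yr = 2.61e+09 m³/yr.
Steady-state CSTR mass balance: W = Q·C + k·V·C, so C = W/(Q + kV).
Q + kV = 2.61e+09 + 1.5·1.01e+09 = 4.125e+09 m³/yr.
C = 2080/4.125e+09 = 5.043e-07 kg/m³ = 0.0005043 mg/L = 0.5043 µg/L.

0.504 µg/L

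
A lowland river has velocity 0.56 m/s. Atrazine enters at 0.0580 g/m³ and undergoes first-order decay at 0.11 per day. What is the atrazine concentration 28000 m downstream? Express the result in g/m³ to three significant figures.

0.0544 g/m³

Travel time t = 28000 m / 0.56 m/s = 2.8e+04/0.56 = 5e+04 s = 0.5787 d.
First-order decay: C = 0.0580·exp(−0.11·0.5787) = 0.0580·0.9383 = 0.05442 g/m³.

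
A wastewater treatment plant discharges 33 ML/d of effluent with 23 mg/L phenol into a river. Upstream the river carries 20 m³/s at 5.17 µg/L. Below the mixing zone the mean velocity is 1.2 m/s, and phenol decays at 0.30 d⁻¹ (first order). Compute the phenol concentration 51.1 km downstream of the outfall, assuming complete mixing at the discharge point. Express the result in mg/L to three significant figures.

0.376 mg/L

33 ML/d = 0.3819 m³/s.
5.17 µg/L = 0.00517 mg/L.
After complete mixing, C₀ = (0.3819·23 + 20·0.00517) / 20.38 = 0.4361 mg/L.
Travel time t = 5.11e+04 m / 1.2 m/s = 4.258e+04 s = 0.4929 d.
C = 0.4361·exp(−0.30·0.4929) = 0.4361·0.8626 = 0.3761 mg/L.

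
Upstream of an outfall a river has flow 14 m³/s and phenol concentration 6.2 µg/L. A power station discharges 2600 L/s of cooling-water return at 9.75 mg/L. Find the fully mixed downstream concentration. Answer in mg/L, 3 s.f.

2600 L/s = 2.6 m³/s.
6.2 µg/L = 0.0062 mg/L.
Flow-weighted mixing gives C = (2.6·9.75 + 14·0.0062) / (2.6 + 14) = 25.44/16.6 = 1.532 mg/L.

1.53 mg/L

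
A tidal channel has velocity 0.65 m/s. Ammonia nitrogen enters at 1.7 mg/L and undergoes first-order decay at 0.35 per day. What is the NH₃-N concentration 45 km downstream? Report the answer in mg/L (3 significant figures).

Travel time t = 45 km / 0.65 m/s = 4.5e+04/0.65 = 6.923e+04 s = 0.8013 d.
First-order decay: C = 1.7·exp(−0.35·0.8013) = 1.7·0.7554 = 1.284 mg/L.

1.28 mg/L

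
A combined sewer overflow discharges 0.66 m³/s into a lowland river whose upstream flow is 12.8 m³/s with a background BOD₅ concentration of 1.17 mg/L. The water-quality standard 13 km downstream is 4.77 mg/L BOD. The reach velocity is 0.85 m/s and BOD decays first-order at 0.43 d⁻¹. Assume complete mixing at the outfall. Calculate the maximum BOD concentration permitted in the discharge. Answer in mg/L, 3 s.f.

82.3 mg/L

Travel time to the compliance point: t = 1.3e+04/0.85 = 1.529e+04 s = 0.177 d; decay factor exp(−0.43·0.177) = 0.9267.
So the concentration just after mixing may be at most 4.77/0.9267 = 5.147 mg/L.
Mass balance: 5.147·13.46 = 0.66·Cₑ + 12.8·1.17.
Cₑ = (69.28 − 14.98) / 0.66 = 82.28 mg/L.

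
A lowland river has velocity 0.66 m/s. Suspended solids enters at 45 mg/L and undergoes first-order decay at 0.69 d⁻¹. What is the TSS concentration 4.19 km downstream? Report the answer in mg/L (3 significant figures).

Travel time t = 4.19 km / 0.66 m/s = 4190/0.66 = 6348 s = 0.07348 d.
First-order decay: C = 45·exp(−0.69·0.07348) = 45·0.9506 = 42.78 mg/L.

42.8 mg/L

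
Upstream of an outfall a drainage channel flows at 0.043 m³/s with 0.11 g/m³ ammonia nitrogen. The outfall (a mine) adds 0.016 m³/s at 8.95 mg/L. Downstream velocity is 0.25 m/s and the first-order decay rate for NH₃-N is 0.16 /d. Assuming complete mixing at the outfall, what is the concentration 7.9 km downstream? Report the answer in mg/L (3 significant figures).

2.36 mg/L

After complete mixing, C₀ = (0.016·8.95 + 0.043·0.11) / 0.059 = 2.507 mg/L.
Travel time t = 7900 m / 0.25 m/s = 3.16e+04 s = 0.3657 d.
C = 2.507·exp(−0.16·0.3657) = 2.507·0.9432 = 2.365 mg/L.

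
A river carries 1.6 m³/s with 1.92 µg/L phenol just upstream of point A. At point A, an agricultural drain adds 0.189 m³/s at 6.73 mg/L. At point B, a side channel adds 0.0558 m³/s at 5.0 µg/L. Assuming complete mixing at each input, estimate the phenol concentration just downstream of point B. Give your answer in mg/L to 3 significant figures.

1.92 µg/L = 0.00192 mg/L.
After input A: C = (1.6·0.00192 + 0.189·6.73) / 1.789 = 0.7127 mg/L.
5.0 µg/L = 0.005 mg/L.
After input B: C = (1.789·0.7127 + 0.0558·0.005) / 1.845 = 0.6913 mg/L.

0.691 mg/L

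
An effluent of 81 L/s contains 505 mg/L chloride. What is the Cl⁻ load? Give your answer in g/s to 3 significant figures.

40.9 g/s

81 L/s = 0.081 m³/s.
Mass flux = Q·C = 0.081 m³/s × 505 g/m³ = 40.91 g/s.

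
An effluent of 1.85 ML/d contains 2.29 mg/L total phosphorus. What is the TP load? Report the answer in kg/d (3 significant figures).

1.85 ML/d = 0.02141 m³/s.
Mass flux = Q·C = 0.02141 m³/s × 2.29 g/m³ = 0.04903 g/s.
= 0.04903 g/s × 86.4 = 4.237 kg/d.

4.24 kg/d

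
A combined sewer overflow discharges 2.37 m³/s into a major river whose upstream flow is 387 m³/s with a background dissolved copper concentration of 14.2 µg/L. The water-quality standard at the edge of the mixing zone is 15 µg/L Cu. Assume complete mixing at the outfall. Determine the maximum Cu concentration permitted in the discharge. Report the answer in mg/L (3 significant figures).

14.2 µg/L = 0.0142 mg/L.
15 µg/L = 0.015 mg/L.
Mass balance: 0.015·389.4 = 2.37·Cₑ + 387·0.0142.
Cₑ = (5.841 − 5.495) / 2.37 = 0.1456 mg/L.

0.146 mg/L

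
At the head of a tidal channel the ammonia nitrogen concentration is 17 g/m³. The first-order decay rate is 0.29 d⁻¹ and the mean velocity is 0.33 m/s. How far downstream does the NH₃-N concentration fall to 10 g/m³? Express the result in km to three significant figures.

52.2 km

From C = C₀·e^(−kt), t = ln(C₀/C)/k = ln(17/10)/0.29 = 0.5306/0.29 = 1.83 d.
Distance = v·t = 0.33 m/s × 1.581e+05 s = 5.217e+04 m = 52.17 km.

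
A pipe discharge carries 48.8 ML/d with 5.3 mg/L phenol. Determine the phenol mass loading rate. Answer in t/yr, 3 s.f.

94.5 t/yr

48.8 ML/d = 0.5648 m³/s.
Mass flux = Q·C = 0.5648 m³/s × 5.3 g/m³ = 2.994 g/s.
= 2.994 g/s × 31.56 = 94.47 t/yr.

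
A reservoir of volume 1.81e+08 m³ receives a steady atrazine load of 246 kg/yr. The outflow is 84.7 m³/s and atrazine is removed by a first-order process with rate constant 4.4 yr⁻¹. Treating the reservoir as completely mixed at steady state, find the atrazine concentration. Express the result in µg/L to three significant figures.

0.0709 µg/L

Outflow Q = 84.7 m³/s × 3.156e+07 s/yr = 2.673e+09 m³/yr.
Steady-state CSTR mass balance: W = Q·C + k·V·C, so C = W/(Q + kV).
Q + kV = 2.673e+09 + 4.4·1.81e+08 = 3.469e+09 m³/yr.
C = 246/3.469e+09 = 7.091e-08 kg/m³ = 7.091e-05 mg/L = 0.07091 µg/L.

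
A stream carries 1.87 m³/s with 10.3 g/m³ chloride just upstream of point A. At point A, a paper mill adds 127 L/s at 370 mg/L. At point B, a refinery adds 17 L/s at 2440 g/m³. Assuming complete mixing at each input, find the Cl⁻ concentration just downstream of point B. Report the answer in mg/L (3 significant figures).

127 L/s = 0.127 m³/s.
After input A: C = (1.87·10.3 + 0.127·370) / 1.997 = 33.18 mg/L.
17 L/s = 0.017 m³/s.
After input B: C = (1.997·33.18 + 0.017·2440) / 2.014 = 53.49 mg/L.

53.5 mg/L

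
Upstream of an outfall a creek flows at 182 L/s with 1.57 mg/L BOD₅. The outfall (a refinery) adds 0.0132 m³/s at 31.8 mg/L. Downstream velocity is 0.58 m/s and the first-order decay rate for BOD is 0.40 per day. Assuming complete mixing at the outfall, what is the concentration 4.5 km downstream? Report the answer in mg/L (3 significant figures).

3.49 mg/L

182 L/s = 0.182 m³/s.
After complete mixing, C₀ = (0.0132·31.8 + 0.182·1.57) / 0.1952 = 3.614 mg/L.
Travel time t = 4500 m / 0.58 m/s = 7759 s = 0.0898 d.
C = 3.614·exp(−0.40·0.0898) = 3.614·0.9647 = 3.487 mg/L.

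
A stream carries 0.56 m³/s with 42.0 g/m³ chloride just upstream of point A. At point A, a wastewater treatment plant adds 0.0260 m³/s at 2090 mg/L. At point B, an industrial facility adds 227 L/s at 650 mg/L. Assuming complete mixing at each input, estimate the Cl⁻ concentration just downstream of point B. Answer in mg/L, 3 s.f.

277 mg/L

After input A: C = (0.56·42 + 0.026·2090) / 0.586 = 132.9 mg/L.
227 L/s = 0.227 m³/s.
After input B: C = (0.586·132.9 + 0.227·650) / 0.813 = 277.3 mg/L.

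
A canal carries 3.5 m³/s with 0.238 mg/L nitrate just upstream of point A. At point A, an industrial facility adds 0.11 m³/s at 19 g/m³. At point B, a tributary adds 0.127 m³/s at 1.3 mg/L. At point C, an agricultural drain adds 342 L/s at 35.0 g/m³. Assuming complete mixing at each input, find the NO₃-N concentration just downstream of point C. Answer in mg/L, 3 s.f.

3.69 mg/L

After input A: C = (3.5·0.238 + 0.11·19) / 3.61 = 0.8097 mg/L.
After input B: C = (3.61·0.8097 + 0.127·1.3) / 3.737 = 0.8264 mg/L.
342 L/s = 0.342 m³/s.
After input C: C = (3.737·0.8264 + 0.342·35) / 4.079 = 3.692 mg/L.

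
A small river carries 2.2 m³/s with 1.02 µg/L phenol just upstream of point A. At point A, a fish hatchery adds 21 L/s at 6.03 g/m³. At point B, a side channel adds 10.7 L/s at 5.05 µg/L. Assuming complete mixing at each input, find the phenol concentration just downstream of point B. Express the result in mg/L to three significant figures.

1.02 µg/L = 0.00102 mg/L.
21 L/s = 0.021 m³/s.
After input A: C = (2.2·0.00102 + 0.021·6.03) / 2.221 = 0.05803 mg/L.
10.7 L/s = 0.0107 m³/s.
5.05 µg/L = 0.00505 mg/L.
After input B: C = (2.221·0.05803 + 0.0107·0.00505) / 2.232 = 0.05777 mg/L.

0.0578 mg/L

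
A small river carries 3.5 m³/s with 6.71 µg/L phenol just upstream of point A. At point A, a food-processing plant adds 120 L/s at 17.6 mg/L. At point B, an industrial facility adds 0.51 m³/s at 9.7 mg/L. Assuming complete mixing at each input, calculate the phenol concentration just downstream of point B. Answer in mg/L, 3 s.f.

1.71 mg/L

6.71 µg/L = 0.00671 mg/L.
120 L/s = 0.12 m³/s.
After input A: C = (3.5·0.00671 + 0.12·17.6) / 3.62 = 0.5899 mg/L.
After input B: C = (3.62·0.5899 + 0.51·9.7) / 4.13 = 1.715 mg/L.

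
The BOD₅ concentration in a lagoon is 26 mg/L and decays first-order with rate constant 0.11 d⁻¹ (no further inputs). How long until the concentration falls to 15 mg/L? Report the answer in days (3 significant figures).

t = ln(C₀/C)/k = ln(26/15)/0.11 = 0.55/0.11 = 5 d.

5.00 d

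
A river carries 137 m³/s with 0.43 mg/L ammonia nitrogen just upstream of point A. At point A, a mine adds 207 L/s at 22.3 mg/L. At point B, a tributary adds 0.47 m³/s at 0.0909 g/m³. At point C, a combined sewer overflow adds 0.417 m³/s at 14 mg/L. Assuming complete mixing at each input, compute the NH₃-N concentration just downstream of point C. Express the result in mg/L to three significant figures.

207 L/s = 0.207 m³/s.
After input A: C = (137·0.43 + 0.207·22.3) / 137.2 = 0.463 mg/L.
After input B: C = (137.2·0.463 + 0.47·0.0909) / 137.7 = 0.4617 mg/L.
After input C: C = (137.7·0.4617 + 0.417·14) / 138.1 = 0.5026 mg/L.

0.503 mg/L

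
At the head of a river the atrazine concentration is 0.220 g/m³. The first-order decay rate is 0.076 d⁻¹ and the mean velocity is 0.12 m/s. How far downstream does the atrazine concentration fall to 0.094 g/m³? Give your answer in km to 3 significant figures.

116 km

From C = C₀·e^(−kt), t = ln(C₀/C)/k = ln(0.220/0.094)/0.076 = 0.8503/0.076 = 11.19 d.
Distance = v·t = 0.12 m/s × 9.667e+05 s = 1.16e+05 m = 116 km.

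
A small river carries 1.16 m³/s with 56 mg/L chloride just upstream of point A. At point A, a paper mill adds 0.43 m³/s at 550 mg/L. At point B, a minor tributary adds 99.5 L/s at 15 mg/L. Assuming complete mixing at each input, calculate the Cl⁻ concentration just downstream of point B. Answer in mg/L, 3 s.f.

179 mg/L

After input A: C = (1.16·56 + 0.43·550) / 1.59 = 189.6 mg/L.
99.5 L/s = 0.0995 m³/s.
After input B: C = (1.59·189.6 + 0.0995·15) / 1.689 = 179.3 mg/L.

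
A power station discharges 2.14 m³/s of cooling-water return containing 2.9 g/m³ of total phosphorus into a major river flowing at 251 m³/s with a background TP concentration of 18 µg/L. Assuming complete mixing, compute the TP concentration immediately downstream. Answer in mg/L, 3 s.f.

0.0424 mg/L

18 µg/L = 0.018 mg/L.
Flow-weighted mixing gives C = (2.14·2.9 + 251·0.018) / (2.14 + 251) = 10.72/253.1 = 0.04236 mg/L.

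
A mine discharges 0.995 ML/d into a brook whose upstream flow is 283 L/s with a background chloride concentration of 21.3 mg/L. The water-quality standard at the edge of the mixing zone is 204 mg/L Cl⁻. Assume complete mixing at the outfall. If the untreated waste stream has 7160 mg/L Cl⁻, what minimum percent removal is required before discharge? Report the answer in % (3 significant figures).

34.4 %

0.995 ML/d = 0.01152 m³/s.
283 L/s = 0.283 m³/s.
Mass balance: 204·0.2945 = 0.01152·Cₑ + 0.283·21.3.
Cₑ = (60.08 − 6.028) / 0.01152 = 4694 mg/L.
Required removal = 1 − 4694/7160 = 34.45 %.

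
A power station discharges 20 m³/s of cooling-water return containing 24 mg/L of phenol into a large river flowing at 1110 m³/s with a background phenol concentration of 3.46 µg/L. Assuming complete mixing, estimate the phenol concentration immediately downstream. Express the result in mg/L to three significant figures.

0.428 mg/L

3.46 µg/L = 0.00346 mg/L.
Flow-weighted mixing gives C = (20·24 + 1110·0.00346) / (20 + 1110) = 483.8/1130 = 0.4282 mg/L.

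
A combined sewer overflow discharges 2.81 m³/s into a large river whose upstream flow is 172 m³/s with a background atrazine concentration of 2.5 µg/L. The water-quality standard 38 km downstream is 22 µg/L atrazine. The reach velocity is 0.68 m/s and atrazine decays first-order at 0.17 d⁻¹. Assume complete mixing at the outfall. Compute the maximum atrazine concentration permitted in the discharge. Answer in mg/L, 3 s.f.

1.37 mg/L

2.5 µg/L = 0.0025 mg/L.
22 µg/L = 0.022 mg/L.
Travel time to the compliance point: t = 3.8e+04/0.68 = 5.588e+04 s = 0.6468 d; decay factor exp(−0.17·0.6468) = 0.8959.
So the concentration just after mixing may be at most 0.022/0.8959 = 0.02456 mg/L.
Mass balance: 0.02456·174.8 = 2.81·Cₑ + 172·0.0025.
Cₑ = (4.293 − 0.43) / 2.81 = 1.375 mg/L.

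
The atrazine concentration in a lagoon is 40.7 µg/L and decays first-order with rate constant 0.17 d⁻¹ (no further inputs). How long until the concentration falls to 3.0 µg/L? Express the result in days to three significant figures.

t = ln(C₀/C)/k = ln(40.7/3.0)/0.17 = 2.608/0.17 = 15.34 d.

15.3 d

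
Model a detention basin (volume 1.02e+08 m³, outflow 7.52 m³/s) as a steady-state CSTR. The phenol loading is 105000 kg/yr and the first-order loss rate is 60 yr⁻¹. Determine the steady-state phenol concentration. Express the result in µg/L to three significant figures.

Outflow Q = 7.52 m³/s × 3.156e+07 s/yr = 2.373e+08 m³/yr.
Steady-state CSTR mass balance: W = Q·C + k·V·C, so C = W/(Q + kV).
Q + kV = 2.373e+08 + 60·1.02e+08 = 6.357e+09 m³/yr.
C = 105000/6.357e+09 = 1.652e-05 kg/m³ = 0.01652 mg/L = 16.52 µg/L.

16.5 µg/L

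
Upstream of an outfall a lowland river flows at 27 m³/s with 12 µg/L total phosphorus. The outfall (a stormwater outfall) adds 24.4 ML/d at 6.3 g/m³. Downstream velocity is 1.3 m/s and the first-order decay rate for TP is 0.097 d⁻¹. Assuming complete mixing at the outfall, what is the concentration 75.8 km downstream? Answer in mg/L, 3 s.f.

24.4 ML/d = 0.2824 m³/s.
12 µg/L = 0.012 mg/L.
After complete mixing, C₀ = (0.2824·6.3 + 27·0.012) / 27.28 = 0.07709 mg/L.
Travel time t = 7.58e+04 m / 1.3 m/s = 5.831e+04 s = 0.6749 d.
C = 0.07709·exp(−0.097·0.6749) = 0.07709·0.9366 = 0.0722 mg/L.

0.0722 mg/L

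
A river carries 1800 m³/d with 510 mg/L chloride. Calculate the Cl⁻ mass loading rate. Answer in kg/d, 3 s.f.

918 kg/d

1800 m³/d = 0.02083 m³/s.
Mass flux = Q·C = 0.02083 m³/s × 510 g/m³ = 10.62 g/s.
= 10.62 g/s × 86.4 = 918 kg/d.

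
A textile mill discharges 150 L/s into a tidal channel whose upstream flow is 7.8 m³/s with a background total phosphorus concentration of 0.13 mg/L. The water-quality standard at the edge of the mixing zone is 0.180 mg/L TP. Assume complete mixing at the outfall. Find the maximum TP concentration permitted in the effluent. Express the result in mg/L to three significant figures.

2.78 mg/L

150 L/s = 0.15 m³/s.
Mass balance: 0.18·7.95 = 0.15·Cₑ + 7.8·0.13.
Cₑ = (1.431 − 1.014) / 0.15 = 2.78 mg/L.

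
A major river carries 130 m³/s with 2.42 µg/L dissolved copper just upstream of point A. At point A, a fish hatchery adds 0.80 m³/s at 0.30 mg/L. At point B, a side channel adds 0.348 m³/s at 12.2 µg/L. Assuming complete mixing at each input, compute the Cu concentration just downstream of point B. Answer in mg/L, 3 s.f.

2.42 µg/L = 0.00242 mg/L.
After input A: C = (130·0.00242 + 0.8·0.3) / 130.8 = 0.00424 mg/L.
12.2 µg/L = 0.0122 mg/L.
After input B: C = (130.8·0.00424 + 0.348·0.0122) / 131.1 = 0.004261 mg/L.

0.00426 mg/L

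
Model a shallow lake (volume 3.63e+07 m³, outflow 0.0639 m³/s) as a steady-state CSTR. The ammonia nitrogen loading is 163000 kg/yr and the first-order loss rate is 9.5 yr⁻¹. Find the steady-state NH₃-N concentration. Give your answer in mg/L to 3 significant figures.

Outflow Q = 0.0639 m³/s × 3.156e+07 s/yr = 2.017e+06 m³/yr.
Steady-state CSTR mass balance: W = Q·C + k·V·C, so C = W/(Q + kV).
Q + kV = 2.017e+06 + 9.5·3.63e+07 = 3.469e+08 m³/yr.
C = 163000/3.469e+08 = 0.0004699 kg/m³ = 0.4699 mg/L.

0.470 mg/L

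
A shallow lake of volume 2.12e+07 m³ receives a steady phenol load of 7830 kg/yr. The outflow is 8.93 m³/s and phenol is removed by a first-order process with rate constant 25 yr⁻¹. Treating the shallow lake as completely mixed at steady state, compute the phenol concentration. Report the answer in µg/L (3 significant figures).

Outflow Q = 8.93 m³/s × 3.156e+07 s/yr = 2.818e+08 m³/yr.
Steady-state CSTR mass balance: W = Q·C + k·V·C, so C = W/(Q + kV).
Q + kV = 2.818e+08 + 25·2.12e+07 = 8.118e+08 m³/yr.
C = 7830/8.118e+08 = 9.645e-06 kg/m³ = 0.009645 mg/L = 9.645 µg/L.

9.65 µg/L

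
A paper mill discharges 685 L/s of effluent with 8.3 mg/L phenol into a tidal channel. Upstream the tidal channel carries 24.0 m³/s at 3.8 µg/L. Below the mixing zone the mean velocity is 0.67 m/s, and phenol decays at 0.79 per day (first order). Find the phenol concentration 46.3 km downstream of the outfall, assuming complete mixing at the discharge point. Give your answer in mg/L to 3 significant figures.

0.124 mg/L

685 L/s = 0.685 m³/s.
3.8 µg/L = 0.0038 mg/L.
After complete mixing, C₀ = (0.685·8.3 + 24·0.0038) / 24.68 = 0.234 mg/L.
Travel time t = 4.63e+04 m / 0.67 m/s = 6.91e+04 s = 0.7998 d.
C = 0.234·exp(−0.79·0.7998) = 0.234·0.5316 = 0.1244 mg/L.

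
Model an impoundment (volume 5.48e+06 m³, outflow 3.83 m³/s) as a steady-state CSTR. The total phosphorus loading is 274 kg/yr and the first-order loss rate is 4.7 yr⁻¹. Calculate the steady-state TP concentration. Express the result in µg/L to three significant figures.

1.87 µg/L

Outflow Q = 3.83 m³/s × 3.156e+07 s/yr = 1.209e+08 m³/yr.
Steady-state CSTR mass balance: W = Q·C + k·V·C, so C = W/(Q + kV).
Q + kV = 1.209e+08 + 4.7·5.48e+06 = 1.466e+08 m³/yr.
C = 274/1.466e+08 = 1.869e-06 kg/m³ = 0.001869 mg/L = 1.869 µg/L.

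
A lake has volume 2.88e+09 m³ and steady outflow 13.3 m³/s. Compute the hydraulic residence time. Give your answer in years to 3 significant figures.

6.86 yr

Q = 13.3 m³/s × 3.156e+07 s/yr = 4.197e+08 m³/yr.
Hydraulic residence time τ = V/Q = 2.88e+09/4.197e+08 = 6.862 yr.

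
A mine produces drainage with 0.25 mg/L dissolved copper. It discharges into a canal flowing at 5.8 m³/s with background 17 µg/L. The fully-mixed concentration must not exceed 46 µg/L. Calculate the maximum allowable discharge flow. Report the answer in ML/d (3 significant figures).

17 µg/L = 0.017 mg/L.
46 µg/L = 0.046 mg/L.
Mass balance at complete mixing: C_std·(Q_w + Q_r) = Q_w·C_e + Q_r·C_b.
Rearranging, Q_w = Q_r·(C_std − C_b)/(C_e − C_std) = 5.8·(0.046 − 0.017) / (0.25 − 0.046) = 0.8245 m³/s.
= 71.24 ML/d.

71.2 ML/d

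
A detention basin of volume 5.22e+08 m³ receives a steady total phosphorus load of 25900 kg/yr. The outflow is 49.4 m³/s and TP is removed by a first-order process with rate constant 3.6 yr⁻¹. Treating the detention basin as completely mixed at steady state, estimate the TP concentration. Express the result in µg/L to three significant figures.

7.53 µg/L

Outflow Q = 49.4 m³/s × 3.156e+07 s/yr = 1.559e+09 m³/yr.
Steady-state CSTR mass balance: W = Q·C + k·V·C, so C = W/(Q + kV).
Q + kV = 1.559e+09 + 3.6·5.22e+08 = 3.438e+09 m³/yr.
C = 25900/3.438e+09 = 7.533e-06 kg/m³ = 0.007533 mg/L = 7.533 µg/L.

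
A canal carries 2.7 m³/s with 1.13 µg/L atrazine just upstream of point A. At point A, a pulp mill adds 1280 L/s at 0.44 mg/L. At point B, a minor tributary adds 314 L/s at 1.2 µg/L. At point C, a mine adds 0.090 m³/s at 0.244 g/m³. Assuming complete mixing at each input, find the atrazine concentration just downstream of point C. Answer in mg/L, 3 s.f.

1.13 µg/L = 0.00113 mg/L.
1280 L/s = 1.28 m³/s.
After input A: C = (2.7·0.00113 + 1.28·0.44) / 3.98 = 0.1423 mg/L.
314 L/s = 0.314 m³/s.
1.2 µg/L = 0.0012 mg/L.
After input B: C = (3.98·0.1423 + 0.314·0.0012) / 4.294 = 0.132 mg/L.
After input C: C = (4.294·0.132 + 0.09·0.244) / 4.384 = 0.1343 mg/L.

0.134 mg/L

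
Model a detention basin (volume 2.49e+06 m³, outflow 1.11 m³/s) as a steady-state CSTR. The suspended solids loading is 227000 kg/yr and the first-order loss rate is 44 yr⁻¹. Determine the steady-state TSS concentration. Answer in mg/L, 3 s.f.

Outflow Q = 1.11 m³/s × 3.156e+07 s/yr = 3.503e+07 m³/yr.
Steady-state CSTR mass balance: W = Q·C + k·V·C, so C = W/(Q + kV).
Q + kV = 3.503e+07 + 44·2.49e+06 = 1.446e+08 m³/yr.
C = 227000/1.446e+08 = 0.00157 kg/m³ = 1.57 mg/L.

1.57 mg/L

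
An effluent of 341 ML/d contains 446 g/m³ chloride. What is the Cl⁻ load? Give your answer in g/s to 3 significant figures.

341 ML/d = 3.947 m³/s.
Mass flux = Q·C = 3.947 m³/s × 446 g/m³ = 1760 g/s.

1760 g/s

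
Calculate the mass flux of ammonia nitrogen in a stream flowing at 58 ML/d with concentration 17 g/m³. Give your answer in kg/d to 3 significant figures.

58 ML/d = 0.6713 m³/s.
Mass flux = Q·C = 0.6713 m³/s × 17 g/m³ = 11.41 g/s.
= 11.41 g/s × 86.4 = 986 kg/d.

986 kg/d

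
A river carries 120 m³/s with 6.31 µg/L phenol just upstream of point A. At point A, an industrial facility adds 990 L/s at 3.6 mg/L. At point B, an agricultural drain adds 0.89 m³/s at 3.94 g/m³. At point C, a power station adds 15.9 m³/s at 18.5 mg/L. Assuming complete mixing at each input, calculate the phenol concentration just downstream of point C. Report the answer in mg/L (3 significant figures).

2.19 mg/L

6.31 µg/L = 0.00631 mg/L.
990 L/s = 0.99 m³/s.
After input A: C = (120·0.00631 + 0.99·3.6) / 121 = 0.03572 mg/L.
After input B: C = (121·0.03572 + 0.89·3.94) / 121.9 = 0.06423 mg/L.
After input C: C = (121.9·0.06423 + 15.9·18.5) / 137.8 = 2.192 mg/L.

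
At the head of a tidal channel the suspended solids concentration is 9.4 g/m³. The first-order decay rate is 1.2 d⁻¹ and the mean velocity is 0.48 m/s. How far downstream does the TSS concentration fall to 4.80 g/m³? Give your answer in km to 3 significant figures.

From C = C₀·e^(−kt), t = ln(C₀/C)/k = ln(9.4/4.80)/1.2 = 0.6721/1.2 = 0.5601 d.
Distance = v·t = 0.48 m/s × 4.839e+04 s = 2.323e+04 m = 23.23 km.

23.2 km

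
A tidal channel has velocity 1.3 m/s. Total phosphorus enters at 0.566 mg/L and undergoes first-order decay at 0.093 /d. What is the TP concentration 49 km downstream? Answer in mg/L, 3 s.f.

0.543 mg/L

Travel time t = 49 km / 1.3 m/s = 4.9e+04/1.3 = 3.769e+04 s = 0.4363 d.
First-order decay: C = 0.566·exp(−0.093·0.4363) = 0.566·0.9602 = 0.5435 mg/L.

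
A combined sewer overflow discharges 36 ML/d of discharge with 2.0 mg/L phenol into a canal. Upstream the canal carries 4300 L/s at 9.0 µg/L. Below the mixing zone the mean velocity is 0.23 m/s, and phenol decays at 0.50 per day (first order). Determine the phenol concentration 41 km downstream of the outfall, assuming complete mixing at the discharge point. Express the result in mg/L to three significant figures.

36 ML/d = 0.4167 m³/s.
4300 L/s = 4.3 m³/s.
9.0 µg/L = 0.009 mg/L.
After complete mixing, C₀ = (0.4167·2 + 4.3·0.009) / 4.717 = 0.1849 mg/L.
Travel time t = 4.1e+04 m / 0.23 m/s = 1.783e+05 s = 2.063 d.
C = 0.1849·exp(−0.50·2.063) = 0.1849·0.3564 = 0.0659 mg/L.

0.0659 mg/L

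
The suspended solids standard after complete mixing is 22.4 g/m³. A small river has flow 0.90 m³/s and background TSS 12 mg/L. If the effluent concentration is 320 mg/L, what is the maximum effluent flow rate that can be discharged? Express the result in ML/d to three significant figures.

2.72 ML/d

Mass balance at complete mixing: C_std·(Q_w + Q_r) = Q_w·C_e + Q_r·C_b.
Rearranging, Q_w = Q_r·(C_std − C_b)/(C_e − C_std) = 0.90·(22.4 − 12) / (320 − 22.4) = 0.03145 m³/s.
= 2.717 ML/d.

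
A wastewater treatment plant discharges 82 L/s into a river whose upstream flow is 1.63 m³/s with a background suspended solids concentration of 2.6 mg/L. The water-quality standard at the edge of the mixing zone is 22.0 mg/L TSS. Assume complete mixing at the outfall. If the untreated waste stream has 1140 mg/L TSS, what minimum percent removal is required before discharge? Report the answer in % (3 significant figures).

82 L/s = 0.082 m³/s.
Mass balance: 22·1.712 = 0.082·Cₑ + 1.63·2.6.
Cₑ = (37.66 − 4.238) / 0.082 = 407.6 mg/L.
Required removal = 1 − 407.6/1140 = 64.24 %.

64.2 %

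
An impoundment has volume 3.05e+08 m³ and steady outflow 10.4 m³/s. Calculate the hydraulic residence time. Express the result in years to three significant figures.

0.929 yr

Q = 10.4 m³/s × 3.156e+07 s/yr = 3.282e+08 m³/yr.
Hydraulic residence time τ = V/Q = 3.05e+08/3.282e+08 = 0.9293 yr.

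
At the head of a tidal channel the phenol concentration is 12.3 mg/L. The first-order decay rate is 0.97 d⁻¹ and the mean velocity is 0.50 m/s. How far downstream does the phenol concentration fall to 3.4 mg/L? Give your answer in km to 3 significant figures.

From C = C₀·e^(−kt), t = ln(C₀/C)/k = ln(12.3/3.4)/0.97 = 1.286/0.97 = 1.326 d.
Distance = v·t = 0.50 m/s × 1.145e+05 s = 5.727e+04 m = 57.27 km.

57.3 km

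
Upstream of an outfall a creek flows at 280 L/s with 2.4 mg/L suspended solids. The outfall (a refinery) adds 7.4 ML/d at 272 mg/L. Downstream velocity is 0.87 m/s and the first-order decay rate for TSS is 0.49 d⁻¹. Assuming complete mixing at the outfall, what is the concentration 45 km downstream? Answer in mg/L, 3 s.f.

48.9 mg/L

7.4 ML/d = 0.08565 m³/s.
280 L/s = 0.28 m³/s.
After complete mixing, C₀ = (0.08565·272 + 0.28·2.4) / 0.3656 = 65.55 mg/L.
Travel time t = 4.5e+04 m / 0.87 m/s = 5.172e+04 s = 0.5987 d.
C = 65.55·exp(−0.49·0.5987) = 65.55·0.7458 = 48.89 mg/L.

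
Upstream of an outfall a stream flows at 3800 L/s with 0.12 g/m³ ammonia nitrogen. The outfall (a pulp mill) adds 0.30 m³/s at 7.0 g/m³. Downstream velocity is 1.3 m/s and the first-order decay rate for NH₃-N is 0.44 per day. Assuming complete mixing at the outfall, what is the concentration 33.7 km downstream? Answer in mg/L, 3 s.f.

3800 L/s = 3.8 m³/s.
After complete mixing, C₀ = (0.3·7 + 3.8·0.12) / 4.1 = 0.6234 mg/L.
Travel time t = 3.37e+04 m / 1.3 m/s = 2.592e+04 s = 0.3 d.
C = 0.6234·exp(−0.44·0.3) = 0.6234·0.8763 = 0.5463 mg/L.

0.546 mg/L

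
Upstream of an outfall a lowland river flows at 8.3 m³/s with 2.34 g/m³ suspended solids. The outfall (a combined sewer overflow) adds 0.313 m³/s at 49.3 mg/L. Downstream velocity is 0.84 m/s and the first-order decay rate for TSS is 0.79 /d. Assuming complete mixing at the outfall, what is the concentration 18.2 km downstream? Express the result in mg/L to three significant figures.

After complete mixing, C₀ = (0.313·49.3 + 8.3·2.34) / 8.613 = 4.047 mg/L.
Travel time t = 1.82e+04 m / 0.84 m/s = 2.167e+04 s = 0.2508 d.
C = 4.047·exp(−0.79·0.2508) = 4.047·0.8203 = 3.319 mg/L.

3.32 mg/L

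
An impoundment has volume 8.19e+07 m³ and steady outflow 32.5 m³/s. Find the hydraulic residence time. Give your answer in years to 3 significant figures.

0.0799 yr

Q = 32.5 m³/s × 3.156e+07 s/yr = 1.026e+09 m³/yr.
Hydraulic residence time τ = V/Q = 8.19e+07/1.026e+09 = 0.07985 yr.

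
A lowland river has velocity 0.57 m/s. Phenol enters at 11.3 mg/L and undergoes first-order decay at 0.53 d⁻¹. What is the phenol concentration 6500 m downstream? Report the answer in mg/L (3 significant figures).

Travel time t = 6500 m / 0.57 m/s = 6500/0.57 = 1.14e+04 s = 0.132 d.
First-order decay: C = 11.3·exp(−0.53·0.132) = 11.3·0.9324 = 10.54 mg/L.

10.5 mg/L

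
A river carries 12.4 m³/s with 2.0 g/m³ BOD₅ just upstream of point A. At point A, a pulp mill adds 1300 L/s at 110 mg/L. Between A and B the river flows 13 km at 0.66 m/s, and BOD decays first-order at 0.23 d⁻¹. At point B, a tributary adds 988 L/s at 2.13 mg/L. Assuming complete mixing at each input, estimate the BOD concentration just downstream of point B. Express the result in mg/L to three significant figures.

11.0 mg/L

1300 L/s = 1.3 m³/s.
After input A: C = (12.4·2 + 1.3·110) / 13.7 = 12.25 mg/L.
Over the 13 km reach to input B (t = 1.97e+04 s = 0.228 d), decay gives C = 12.25·exp(−0.23·0.228) = 11.62 mg/L.
988 L/s = 0.988 m³/s.
After input B: C = (13.7·11.62 + 0.988·2.13) / 14.69 = 10.98 mg/L.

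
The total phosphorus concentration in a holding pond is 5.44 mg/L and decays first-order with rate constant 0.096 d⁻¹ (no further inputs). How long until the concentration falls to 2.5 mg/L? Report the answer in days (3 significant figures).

8.10 d

t = ln(C₀/C)/k = ln(5.44/2.5)/0.096 = 0.7775/0.096 = 8.099 d.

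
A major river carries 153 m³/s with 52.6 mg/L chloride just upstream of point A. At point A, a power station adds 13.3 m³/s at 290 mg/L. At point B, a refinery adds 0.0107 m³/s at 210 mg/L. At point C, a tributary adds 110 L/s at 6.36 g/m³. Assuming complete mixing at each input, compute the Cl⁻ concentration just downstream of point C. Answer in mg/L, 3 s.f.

71.6 mg/L

After input A: C = (153·52.6 + 13.3·290) / 166.3 = 71.59 mg/L.
After input B: C = (166.3·71.59 + 0.0107·210) / 166.3 = 71.6 mg/L.
110 L/s = 0.11 m³/s.
After input C: C = (166.3·71.6 + 0.11·6.36) / 166.4 = 71.55 mg/L.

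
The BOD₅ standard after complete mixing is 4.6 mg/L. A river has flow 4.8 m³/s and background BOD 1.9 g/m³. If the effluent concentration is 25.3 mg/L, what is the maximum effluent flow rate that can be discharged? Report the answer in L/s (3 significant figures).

626 L/s

Mass balance at complete mixing: C_std·(Q_w + Q_r) = Q_w·C_e + Q_r·C_b.
Rearranging, Q_w = Q_r·(C_std − C_b)/(C_e − C_std) = 4.8·(4.6 − 1.9) / (25.3 − 4.6) = 0.6261 m³/s.
= 626.1 L/s.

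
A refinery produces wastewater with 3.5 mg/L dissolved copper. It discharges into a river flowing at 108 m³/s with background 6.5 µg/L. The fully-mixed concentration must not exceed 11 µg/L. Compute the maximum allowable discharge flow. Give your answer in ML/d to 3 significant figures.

6.5 µg/L = 0.0065 mg/L.
11 µg/L = 0.011 mg/L.
Mass balance at complete mixing: C_std·(Q_w + Q_r) = Q_w·C_e + Q_r·C_b.
Rearranging, Q_w = Q_r·(C_std − C_b)/(C_e − C_std) = 108·(0.011 − 0.0065) / (3.5 − 0.011) = 0.1393 m³/s.
= 12.04 ML/d.

12.0 ML/d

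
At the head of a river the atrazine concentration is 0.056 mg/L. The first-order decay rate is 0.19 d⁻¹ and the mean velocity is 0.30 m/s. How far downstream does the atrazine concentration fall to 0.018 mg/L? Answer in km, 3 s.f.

From C = C₀·e^(−kt), t = ln(C₀/C)/k = ln(0.056/0.018)/0.19 = 1.135/0.19 = 5.974 d.
Distance = v·t = 0.30 m/s × 5.161e+05 s = 1.548e+05 m = 154.8 km.

155 km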